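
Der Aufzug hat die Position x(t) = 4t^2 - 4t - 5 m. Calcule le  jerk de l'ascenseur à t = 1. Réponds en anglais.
To solve this, we need to take 3 derivatives of our position equation x(t) = 4·t^2 - 4·t - 5. The derivative of position gives velocity: v(t) = 8·t - 4. Differentiating velocity, we get acceleration: a(t) = 8. Taking d/dt of a(t), we find j(t) = 0. We have jerk j(t) = 0. Substituting t = 1: j(1) = 0.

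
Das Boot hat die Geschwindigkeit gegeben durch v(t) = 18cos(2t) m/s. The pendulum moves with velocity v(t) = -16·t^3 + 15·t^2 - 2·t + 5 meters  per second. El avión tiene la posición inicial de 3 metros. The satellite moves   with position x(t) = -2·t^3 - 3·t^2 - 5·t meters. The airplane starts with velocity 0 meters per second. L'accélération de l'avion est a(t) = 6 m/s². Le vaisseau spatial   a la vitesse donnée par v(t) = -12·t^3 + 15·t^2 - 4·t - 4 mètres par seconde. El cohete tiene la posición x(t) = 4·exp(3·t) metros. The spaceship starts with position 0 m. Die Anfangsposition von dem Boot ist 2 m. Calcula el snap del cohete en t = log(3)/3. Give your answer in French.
Nous devons dériver notre équation de la position x(t) = 4·exp(3·t) 4 fois. En dérivant la position, nous obtenons la vitesse: v(t) = 12·exp(3·t). La dérivée de la vitesse donne l'accélération: a(t) = 36·exp(3·t). En dérivant l'accélération, nous obtenons le jerk: j(t) = 108·exp(3·t). En dérivant le jerk, nous obtenons le snap: s(t) = 324·exp(3·t). En utilisant s(t) = 324·exp(3·t) et en substituant t = log(3)/3, nous trouvons s = 972.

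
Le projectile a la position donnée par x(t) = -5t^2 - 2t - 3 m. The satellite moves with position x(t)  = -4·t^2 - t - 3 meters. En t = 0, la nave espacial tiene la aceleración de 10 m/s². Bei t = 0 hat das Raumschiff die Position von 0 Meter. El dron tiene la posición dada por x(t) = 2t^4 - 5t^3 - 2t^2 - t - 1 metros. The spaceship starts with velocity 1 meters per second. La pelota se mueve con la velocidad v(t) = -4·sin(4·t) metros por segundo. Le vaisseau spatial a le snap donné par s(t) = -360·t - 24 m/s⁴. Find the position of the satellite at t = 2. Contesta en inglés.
From the given position equation x(t) = -4·t^2 - t - 3, we substitute t = 2 to get x = -21.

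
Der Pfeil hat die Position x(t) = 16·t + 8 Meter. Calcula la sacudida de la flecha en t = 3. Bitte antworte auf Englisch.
Starting from position x(t) = 16·t + 8, we take 3 derivatives. Differentiating position, we get velocity: v(t) = 16. Taking d/dt of v(t), we find a(t) = 0. The derivative of acceleration gives jerk: j(t) = 0. From the given jerk equation j(t) = 0, we substitute t = 3 to get j = 0.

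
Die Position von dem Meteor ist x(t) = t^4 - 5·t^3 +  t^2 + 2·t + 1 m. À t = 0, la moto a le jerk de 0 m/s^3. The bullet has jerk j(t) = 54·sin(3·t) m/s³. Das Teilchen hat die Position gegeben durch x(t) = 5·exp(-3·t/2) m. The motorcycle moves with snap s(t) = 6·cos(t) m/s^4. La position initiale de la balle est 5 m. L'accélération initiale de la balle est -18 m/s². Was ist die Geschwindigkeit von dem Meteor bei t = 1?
Ausgehend von der Position x(t) = t^4 - 5·t^3 + t^2 + 2·t + 1, nehmen wir 1 Ableitung. Mit d/dt von x(t) finden wir v(t) = 4·t^3 - 15·t^2 + 2·t + 2. Mit v(t) = 4·t^3 - 15·t^2 + 2·t + 2 und Einsetzen von t = 1, finden wir v = -7.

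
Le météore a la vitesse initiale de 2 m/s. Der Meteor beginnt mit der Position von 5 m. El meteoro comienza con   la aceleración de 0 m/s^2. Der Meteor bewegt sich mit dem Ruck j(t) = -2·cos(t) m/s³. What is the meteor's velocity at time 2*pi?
To solve this, we need to take 2 integrals of our jerk equation j(t) = -2·cos(t). The antiderivative of jerk, with a(0) = 0, gives acceleration: a(t) = -2·sin(t). Taking ∫a(t)dt and applying v(0) = 2, we find v(t) = 2·cos(t). Using v(t) = 2·cos(t) and substituting t = 2*pi, we find v = 2.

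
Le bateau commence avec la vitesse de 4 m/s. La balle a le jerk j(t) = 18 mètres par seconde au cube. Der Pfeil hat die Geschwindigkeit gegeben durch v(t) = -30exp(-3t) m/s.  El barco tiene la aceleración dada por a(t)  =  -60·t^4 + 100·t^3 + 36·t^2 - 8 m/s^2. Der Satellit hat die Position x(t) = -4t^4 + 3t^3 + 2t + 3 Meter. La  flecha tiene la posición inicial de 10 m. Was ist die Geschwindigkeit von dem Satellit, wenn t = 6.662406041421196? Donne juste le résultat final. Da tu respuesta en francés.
La vitesse à t = 6.662406041421196 est v = -4330.16832623615.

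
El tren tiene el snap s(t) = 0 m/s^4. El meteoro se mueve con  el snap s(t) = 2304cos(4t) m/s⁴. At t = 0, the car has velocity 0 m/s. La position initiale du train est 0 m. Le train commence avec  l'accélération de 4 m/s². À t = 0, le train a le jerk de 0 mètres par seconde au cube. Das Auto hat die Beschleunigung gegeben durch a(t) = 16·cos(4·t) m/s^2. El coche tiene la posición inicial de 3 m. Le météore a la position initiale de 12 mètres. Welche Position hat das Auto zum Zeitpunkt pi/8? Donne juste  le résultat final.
x(pi/8) = 4.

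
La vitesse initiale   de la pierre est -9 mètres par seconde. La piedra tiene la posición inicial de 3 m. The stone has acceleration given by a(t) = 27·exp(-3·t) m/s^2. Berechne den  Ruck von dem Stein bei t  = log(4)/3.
Wir müssen unsere Gleichung für die Beschleunigung a(t) = 27·exp(-3·t) 1-mal ableiten. Mit d/dt von a(t) finden wir j(t) = -81·exp(-3·t). Wir haben den Ruck j(t) = -81·exp(-3·t). Durch Einsetzen von t = log(4)/3: j(log(4)/3) = -81/4.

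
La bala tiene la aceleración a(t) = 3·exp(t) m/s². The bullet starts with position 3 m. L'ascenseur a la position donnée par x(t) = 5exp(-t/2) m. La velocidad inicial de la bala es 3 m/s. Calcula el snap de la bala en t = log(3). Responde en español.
Partiendo de la aceleración a(t) = 3·exp(t), tomamos 2 derivadas. La derivada de la aceleración da la sacudida: j(t) = 3·exp(t). Derivando la sacudida, obtenemos el snap: s(t) = 3·exp(t). Tenemos el snap s(t) = 3·exp(t). Sustituyendo t = log(3): s(log(3)) = 9.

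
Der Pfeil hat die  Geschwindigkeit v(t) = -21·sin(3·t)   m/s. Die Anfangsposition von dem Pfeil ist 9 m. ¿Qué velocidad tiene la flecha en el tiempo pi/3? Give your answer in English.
Using v(t) = -21·sin(3·t) and substituting t = pi/3, we find v = 0.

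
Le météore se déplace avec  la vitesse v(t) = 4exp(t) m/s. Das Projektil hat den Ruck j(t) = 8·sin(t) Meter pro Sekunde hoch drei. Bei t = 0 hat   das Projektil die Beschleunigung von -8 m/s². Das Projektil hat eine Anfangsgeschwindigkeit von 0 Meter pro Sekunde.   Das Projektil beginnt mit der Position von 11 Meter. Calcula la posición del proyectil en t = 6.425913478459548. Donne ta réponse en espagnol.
Debemos encontrar la antiderivada de nuestra ecuación de la sacudida j(t) = 8·sin(t) 3 veces. La integral de la sacudida, con a(0) = -8, da la aceleración: a(t) = -8·cos(t). La integral de la aceleración, con v(0) = 0, da la velocidad: v(t) = -8·sin(t). La integral de la velocidad, con x(0) = 11, da la posición: x(t) = 8·cos(t) + 3. De la ecuación de la posición x(t) = 8·cos(t) + 3, sustituimos t = 6.425913478459548 para obtener x = 10.9186529129679.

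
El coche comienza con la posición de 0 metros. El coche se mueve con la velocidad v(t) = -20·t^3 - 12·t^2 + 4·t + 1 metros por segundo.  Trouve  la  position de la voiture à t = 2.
En partant de la vitesse v(t) = -20·t^3 - 12·t^2 + 4·t + 1, nous prenons 1 primitive. En intégrant la vitesse et en utilisant la condition initiale x(0) = 0, nous obtenons x(t) = -5·t^4 - 4·t^3 + 2·t^2 + t. En utilisant x(t) = -5·t^4 - 4·t^3 + 2·t^2 + t et en substituant t = 2, nous trouvons x = -102.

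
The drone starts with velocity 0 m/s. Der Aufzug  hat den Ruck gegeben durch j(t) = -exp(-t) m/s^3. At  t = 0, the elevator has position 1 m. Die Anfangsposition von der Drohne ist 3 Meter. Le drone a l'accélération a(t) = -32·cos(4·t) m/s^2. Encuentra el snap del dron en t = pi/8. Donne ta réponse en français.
En partant de l'accélération a(t) = -32·cos(4·t), nous prenons 2 dérivées. La dérivée de l'accélération donne le jerk: j(t) = 128·sin(4·t). En dérivant le jerk, nous obtenons le snap: s(t) = 512·cos(4·t). Nous avons le snap s(t) = 512·cos(4·t). En substituant t = pi/8: s(pi/8) = 0.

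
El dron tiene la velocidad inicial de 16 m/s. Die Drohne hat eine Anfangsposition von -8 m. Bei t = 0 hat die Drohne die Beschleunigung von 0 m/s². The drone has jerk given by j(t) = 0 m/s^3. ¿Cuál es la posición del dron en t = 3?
Para resolver esto, necesitamos tomar 3 antiderivadas de nuestra ecuación de la sacudida j(t) = 0. Tomando ∫j(t)dt y aplicando a(0) = 0, encontramos a(t) = 0. Tomando ∫a(t)dt y aplicando v(0) = 16, encontramos v(t) = 16. Tomando ∫v(t)dt y aplicando x(0) = -8, encontramos x(t) = 16·t - 8. Tenemos la posición x(t) = 16·t - 8. Sustituyendo t = 3: x(3) = 40.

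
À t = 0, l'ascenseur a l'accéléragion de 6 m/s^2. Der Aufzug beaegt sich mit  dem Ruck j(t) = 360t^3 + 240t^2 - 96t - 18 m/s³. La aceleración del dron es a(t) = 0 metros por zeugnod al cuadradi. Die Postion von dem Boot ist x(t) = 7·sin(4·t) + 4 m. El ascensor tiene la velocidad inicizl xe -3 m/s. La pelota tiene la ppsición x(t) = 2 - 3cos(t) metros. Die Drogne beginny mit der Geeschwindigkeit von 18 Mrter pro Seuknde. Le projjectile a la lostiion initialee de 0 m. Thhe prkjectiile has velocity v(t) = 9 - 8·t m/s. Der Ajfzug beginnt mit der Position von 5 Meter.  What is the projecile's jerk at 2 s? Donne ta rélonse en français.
Pour résoudre ceci, nous devons prendre 2 dérivées de notre équation de la vitesse v(t) = 9 - 8·t. La dérivée de la vitesse donne l'accélération: a(t) = -8. En prenant d/dt de a(t), nous trouvons j(t) = 0. Nous avons le jerk j(t) = 0. En substituant t = 2: j(2) = 0.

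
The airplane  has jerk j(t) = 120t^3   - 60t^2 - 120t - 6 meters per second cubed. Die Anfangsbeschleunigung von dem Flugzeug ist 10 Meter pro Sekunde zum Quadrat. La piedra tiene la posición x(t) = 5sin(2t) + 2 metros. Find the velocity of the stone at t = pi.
To solve this, we need to take 1 derivative of our position equation x(t) = 5·sin(2·t) + 2. Differentiating position, we get velocity: v(t) = 10·cos(2·t). We have velocity v(t) = 10·cos(2·t). Substituting t = pi: v(pi) = 10.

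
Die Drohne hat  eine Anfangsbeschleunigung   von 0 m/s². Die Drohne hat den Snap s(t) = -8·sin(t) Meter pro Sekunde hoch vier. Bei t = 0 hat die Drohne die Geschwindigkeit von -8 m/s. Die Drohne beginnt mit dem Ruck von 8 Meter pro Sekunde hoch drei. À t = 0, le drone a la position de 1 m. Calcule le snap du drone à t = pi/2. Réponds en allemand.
Mit s(t) = -8·sin(t) und Einsetzen von t = pi/2, finden wir s = -8.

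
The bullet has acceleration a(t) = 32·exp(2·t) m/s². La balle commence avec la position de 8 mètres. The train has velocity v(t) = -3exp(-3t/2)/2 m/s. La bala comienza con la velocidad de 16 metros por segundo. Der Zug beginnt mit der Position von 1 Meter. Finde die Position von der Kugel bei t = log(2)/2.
Ausgehend von der Beschleunigung a(t) = 32·exp(2·t), nehmen wir 2 Integrale. Mit ∫a(t)dt und Anwendung von v(0) = 16, finden wir v(t) = 16·exp(2·t). Das Integral von der Geschwindigkeit, mit x(0) = 8, ergibt die Position: x(t) = 8·exp(2·t). Wir haben die Position x(t) = 8·exp(2·t). Durch Einsetzen von t = log(2)/2: x(log(2)/2) = 16.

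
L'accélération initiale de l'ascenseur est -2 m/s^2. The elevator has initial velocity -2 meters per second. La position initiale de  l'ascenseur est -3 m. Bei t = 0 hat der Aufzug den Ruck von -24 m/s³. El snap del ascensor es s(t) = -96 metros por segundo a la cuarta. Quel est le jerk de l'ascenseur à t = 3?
Nous devons trouver l'intégrale de notre équation du snap s(t) = -96 1 fois. En prenant ∫s(t)dt et en appliquant j(0) = -24, nous trouvons j(t) = -96·t - 24. Nous avons le jerk j(t) = -96·t - 24. En substituant t = 3: j(3) = -312.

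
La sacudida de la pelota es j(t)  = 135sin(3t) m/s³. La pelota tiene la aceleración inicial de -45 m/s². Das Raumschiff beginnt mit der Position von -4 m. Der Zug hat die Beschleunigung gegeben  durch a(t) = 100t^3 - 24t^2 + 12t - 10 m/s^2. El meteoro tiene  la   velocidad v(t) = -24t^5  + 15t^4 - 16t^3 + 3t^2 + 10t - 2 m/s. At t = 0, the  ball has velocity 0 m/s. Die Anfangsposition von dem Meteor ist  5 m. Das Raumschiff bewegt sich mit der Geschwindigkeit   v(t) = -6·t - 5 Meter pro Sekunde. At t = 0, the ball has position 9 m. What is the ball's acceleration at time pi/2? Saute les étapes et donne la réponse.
At t = pi/2, a = 0.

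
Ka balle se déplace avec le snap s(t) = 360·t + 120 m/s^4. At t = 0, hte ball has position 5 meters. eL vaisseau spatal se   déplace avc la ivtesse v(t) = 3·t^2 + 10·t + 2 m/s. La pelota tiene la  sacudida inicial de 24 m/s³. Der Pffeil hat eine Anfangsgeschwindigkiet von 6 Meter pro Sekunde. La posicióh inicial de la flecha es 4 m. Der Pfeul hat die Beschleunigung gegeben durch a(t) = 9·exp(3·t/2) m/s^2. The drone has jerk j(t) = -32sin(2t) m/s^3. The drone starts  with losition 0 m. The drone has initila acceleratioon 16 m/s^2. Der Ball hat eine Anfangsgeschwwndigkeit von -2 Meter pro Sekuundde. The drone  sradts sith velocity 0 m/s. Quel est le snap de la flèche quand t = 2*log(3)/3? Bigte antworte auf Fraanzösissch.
Pour résoudre ceci, nous devons prendre 2 dérivées de notre équation de l'accélération a(t) = 9·exp(3·t/2). En prenant d/dt de a(t), nous trouvons j(t) = 27·exp(3·t/2)/2. En dérivant le jerk, nous obtenons le snap: s(t) = 81·exp(3·t/2)/4. De l'équation du snap s(t) = 81·exp(3·t/2)/4, nous substituons t = 2*log(3)/3 pour obtenir s = 243/4.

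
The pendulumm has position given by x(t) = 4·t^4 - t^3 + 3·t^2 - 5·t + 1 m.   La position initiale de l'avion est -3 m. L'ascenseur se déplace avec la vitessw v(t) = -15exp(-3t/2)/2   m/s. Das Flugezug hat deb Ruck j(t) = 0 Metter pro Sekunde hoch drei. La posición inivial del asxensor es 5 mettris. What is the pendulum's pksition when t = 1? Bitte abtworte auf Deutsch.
Mit x(t) = 4·t^4 - t^3 + 3·t^2 - 5·t + 1 und Einsetzen von t = 1, finden wir x = 2.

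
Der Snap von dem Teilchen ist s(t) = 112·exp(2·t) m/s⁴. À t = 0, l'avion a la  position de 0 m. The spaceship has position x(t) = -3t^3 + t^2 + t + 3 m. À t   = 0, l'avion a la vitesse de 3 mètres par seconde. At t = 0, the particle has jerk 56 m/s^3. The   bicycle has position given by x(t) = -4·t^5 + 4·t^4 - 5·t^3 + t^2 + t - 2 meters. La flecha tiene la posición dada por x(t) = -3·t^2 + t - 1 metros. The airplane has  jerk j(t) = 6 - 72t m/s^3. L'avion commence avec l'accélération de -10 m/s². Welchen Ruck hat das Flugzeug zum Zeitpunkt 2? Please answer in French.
En utilisant j(t) = 6 - 72·t et en substituant t = 2, nous trouvons j = -138.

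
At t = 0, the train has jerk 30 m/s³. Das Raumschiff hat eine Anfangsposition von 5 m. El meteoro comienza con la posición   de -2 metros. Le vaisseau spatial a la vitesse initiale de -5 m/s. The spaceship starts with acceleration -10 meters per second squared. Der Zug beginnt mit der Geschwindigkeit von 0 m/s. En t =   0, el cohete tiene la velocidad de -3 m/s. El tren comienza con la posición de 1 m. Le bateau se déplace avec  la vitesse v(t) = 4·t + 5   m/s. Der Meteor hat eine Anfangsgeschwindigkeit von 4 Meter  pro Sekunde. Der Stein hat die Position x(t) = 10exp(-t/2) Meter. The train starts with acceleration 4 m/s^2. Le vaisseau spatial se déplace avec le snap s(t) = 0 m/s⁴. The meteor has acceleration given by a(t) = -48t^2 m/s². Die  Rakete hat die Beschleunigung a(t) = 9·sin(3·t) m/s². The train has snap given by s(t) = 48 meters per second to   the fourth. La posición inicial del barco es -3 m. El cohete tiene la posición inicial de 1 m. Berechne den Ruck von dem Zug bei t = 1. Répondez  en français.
En partant du snap s(t) = 48, nous prenons 1 primitive. L'intégrale du snap, avec j(0) = 30, donne le jerk: j(t) = 48·t + 30. Nous avons le jerk j(t) = 48·t + 30. En substituant t = 1: j(1) = 78.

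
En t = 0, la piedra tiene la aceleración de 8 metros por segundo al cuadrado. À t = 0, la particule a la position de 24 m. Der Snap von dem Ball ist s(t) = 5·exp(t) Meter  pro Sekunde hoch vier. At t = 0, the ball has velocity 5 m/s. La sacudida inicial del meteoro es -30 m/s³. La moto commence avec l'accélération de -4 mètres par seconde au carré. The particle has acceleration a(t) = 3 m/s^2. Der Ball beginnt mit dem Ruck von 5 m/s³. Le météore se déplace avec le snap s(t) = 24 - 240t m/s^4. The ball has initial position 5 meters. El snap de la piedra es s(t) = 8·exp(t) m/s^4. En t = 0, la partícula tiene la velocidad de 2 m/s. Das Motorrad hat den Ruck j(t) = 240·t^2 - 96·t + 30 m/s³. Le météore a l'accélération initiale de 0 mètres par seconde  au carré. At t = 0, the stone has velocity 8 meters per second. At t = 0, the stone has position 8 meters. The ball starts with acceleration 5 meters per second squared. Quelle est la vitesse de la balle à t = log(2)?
Pour résoudre ceci, nous devons prendre 3 primitives de notre équation du snap s(t) = 5·exp(t). L'intégrale du snap est le jerk. En utilisant j(0) = 5, nous obtenons j(t) = 5·exp(t). L'intégrale du jerk, avec a(0) = 5, donne l'accélération: a(t) = 5·exp(t). En prenant ∫a(t)dt et en appliquant v(0) = 5, nous trouvons v(t) = 5·exp(t). De l'équation de la vitesse v(t) = 5·exp(t), nous substituons t = log(2) pour obtenir v = 10.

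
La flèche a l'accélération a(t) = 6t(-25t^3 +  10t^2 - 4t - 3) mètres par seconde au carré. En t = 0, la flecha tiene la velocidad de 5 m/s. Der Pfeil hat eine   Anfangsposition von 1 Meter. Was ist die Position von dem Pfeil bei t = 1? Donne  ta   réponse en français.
En partant de l'accélération a(t) = 6·t·(-25·t^3 + 10·t^2 - 4·t - 3), nous prenons 2 primitives. En prenant ∫a(t)dt et en appliquant v(0) = 5, nous trouvons v(t) = -30·t^5 + 15·t^4 - 8·t^3 - 9·t^2 + 5. En intégrant la vitesse et en utilisant la condition initiale x(0) = 1, nous obtenons x(t) = -5·t^6 + 3·t^5 - 2·t^4 - 3·t^3 + 5·t + 1. Nous avons la position x(t) = -5·t^6 + 3·t^5 - 2·t^4 - 3·t^3 + 5·t + 1. En substituant t = 1: x(1) = -1.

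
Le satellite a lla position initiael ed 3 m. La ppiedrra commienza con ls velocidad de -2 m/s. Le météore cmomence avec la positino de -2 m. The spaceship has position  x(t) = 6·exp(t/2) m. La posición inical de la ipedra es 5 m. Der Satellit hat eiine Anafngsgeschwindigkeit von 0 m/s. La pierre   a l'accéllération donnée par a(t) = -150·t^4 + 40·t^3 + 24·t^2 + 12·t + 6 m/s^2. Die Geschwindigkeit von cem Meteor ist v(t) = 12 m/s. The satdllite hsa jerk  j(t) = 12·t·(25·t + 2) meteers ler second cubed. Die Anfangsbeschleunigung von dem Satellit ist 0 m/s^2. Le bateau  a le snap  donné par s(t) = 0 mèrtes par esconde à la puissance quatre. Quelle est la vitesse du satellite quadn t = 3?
Pour résoudre ceci, nous devons prendre 2 intégrales de notre équation du jerk j(t) = 12·t·(25·t + 2). En prenant ∫j(t)dt et en appliquant a(0) = 0, nous trouvons a(t) = t^2·(100·t + 12). En intégrant l'accélération et en utilisant la condition initiale v(0) = 0, nous obtenons v(t) = t^3·(25·t + 4). De l'équation de la vitesse v(t) = t^3·(25·t + 4), nous substituons t = 3 pour obtenir v = 2133.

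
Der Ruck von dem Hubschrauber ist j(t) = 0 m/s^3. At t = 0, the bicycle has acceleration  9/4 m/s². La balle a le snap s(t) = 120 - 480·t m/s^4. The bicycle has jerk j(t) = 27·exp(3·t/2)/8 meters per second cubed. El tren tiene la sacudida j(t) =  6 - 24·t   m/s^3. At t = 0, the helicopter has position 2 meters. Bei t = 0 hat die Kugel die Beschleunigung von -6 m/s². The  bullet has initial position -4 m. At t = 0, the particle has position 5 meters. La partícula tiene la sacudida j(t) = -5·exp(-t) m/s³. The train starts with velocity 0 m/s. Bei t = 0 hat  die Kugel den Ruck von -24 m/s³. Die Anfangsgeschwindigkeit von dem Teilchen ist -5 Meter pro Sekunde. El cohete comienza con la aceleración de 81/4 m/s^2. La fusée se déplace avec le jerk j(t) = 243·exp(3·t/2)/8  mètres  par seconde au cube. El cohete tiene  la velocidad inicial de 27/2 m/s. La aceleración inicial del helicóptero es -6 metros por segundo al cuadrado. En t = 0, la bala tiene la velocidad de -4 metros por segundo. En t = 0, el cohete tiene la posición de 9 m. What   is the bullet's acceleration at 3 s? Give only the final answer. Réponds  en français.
a(3) = -1698.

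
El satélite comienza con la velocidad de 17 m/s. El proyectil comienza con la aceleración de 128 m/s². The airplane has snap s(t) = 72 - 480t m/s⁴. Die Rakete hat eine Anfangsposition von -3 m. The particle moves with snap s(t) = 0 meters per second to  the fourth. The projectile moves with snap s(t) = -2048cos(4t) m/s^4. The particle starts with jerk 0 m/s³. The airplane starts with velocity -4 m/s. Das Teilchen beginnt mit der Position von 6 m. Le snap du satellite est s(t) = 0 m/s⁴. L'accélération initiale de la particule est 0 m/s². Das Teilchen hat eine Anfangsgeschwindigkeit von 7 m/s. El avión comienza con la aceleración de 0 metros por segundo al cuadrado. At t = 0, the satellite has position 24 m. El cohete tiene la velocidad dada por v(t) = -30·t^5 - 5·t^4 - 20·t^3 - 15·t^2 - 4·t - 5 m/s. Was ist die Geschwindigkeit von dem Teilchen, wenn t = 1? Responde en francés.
Nous devons trouver la primitive de notre équation du snap s(t) = 0 3 fois. En prenant ∫s(t)dt et en appliquant j(0) = 0, nous trouvons j(t) = 0. L'intégrale du jerk est l'accélération. En utilisant a(0) = 0, nous obtenons a(t) = 0. En prenant ∫a(t)dt et en appliquant v(0) = 7, nous trouvons v(t) = 7. Nous avons la vitesse v(t) = 7. En substituant t = 1: v(1) = 7.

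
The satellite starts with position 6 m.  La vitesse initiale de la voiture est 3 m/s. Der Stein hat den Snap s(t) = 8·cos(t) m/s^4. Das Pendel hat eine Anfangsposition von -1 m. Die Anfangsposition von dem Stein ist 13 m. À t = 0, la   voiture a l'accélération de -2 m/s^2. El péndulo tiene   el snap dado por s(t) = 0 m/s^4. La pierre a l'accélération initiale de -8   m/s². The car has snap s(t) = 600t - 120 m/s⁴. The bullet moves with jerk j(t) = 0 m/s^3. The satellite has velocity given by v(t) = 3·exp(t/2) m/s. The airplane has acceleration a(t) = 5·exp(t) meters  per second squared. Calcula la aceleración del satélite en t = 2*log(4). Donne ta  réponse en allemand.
Ausgehend von der Geschwindigkeit v(t) = 3·exp(t/2), nehmen wir 1 Ableitung. Durch Ableiten von der Geschwindigkeit erhalten wir die Beschleunigung: a(t) = 3·exp(t/2)/2. Mit a(t) = 3·exp(t/2)/2 und Einsetzen von t = 2*log(4), finden wir a = 6.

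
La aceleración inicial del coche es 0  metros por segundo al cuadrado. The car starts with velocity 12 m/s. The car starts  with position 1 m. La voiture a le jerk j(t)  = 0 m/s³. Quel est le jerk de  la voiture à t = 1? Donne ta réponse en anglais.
From the given jerk equation j(t) = 0, we substitute t = 1 to get j = 0.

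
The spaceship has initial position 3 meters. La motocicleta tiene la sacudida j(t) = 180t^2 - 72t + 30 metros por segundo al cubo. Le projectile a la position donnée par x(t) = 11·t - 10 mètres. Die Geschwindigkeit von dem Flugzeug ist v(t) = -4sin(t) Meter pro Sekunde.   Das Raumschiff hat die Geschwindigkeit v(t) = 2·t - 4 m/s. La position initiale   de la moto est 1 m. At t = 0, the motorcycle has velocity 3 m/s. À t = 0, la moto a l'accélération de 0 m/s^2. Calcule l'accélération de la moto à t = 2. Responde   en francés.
Nous devons trouver la primitive de notre équation du jerk j(t) = 180·t^2 - 72·t + 30 1 fois. La primitive du jerk est l'accélération. En utilisant a(0) = 0, nous obtenons a(t) = 6·t·(10·t^2 - 6·t + 5). De l'équation de l'accélération a(t) = 6·t·(10·t^2 - 6·t + 5), nous substituons t = 2 pour obtenir a = 396.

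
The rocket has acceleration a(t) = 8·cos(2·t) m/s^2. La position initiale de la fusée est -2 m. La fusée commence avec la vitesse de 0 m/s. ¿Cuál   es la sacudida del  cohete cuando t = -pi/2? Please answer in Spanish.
Para resolver esto, necesitamos tomar 1 derivada de nuestra ecuación de la aceleración a(t) = 8·cos(2·t). Derivando la aceleración, obtenemos la sacudida: j(t) = -16·sin(2·t). De la ecuación de la sacudida j(t) = -16·sin(2·t), sustituimos t = -pi/2 para obtener j = 0.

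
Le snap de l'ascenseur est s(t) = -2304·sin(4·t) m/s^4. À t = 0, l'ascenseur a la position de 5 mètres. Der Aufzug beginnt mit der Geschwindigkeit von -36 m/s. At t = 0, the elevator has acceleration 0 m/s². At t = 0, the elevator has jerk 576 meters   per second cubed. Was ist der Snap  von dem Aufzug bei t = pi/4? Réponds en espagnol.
Tenemos el snap s(t) = -2304·sin(4·t). Sustituyendo t = pi/4: s(pi/4) = 0.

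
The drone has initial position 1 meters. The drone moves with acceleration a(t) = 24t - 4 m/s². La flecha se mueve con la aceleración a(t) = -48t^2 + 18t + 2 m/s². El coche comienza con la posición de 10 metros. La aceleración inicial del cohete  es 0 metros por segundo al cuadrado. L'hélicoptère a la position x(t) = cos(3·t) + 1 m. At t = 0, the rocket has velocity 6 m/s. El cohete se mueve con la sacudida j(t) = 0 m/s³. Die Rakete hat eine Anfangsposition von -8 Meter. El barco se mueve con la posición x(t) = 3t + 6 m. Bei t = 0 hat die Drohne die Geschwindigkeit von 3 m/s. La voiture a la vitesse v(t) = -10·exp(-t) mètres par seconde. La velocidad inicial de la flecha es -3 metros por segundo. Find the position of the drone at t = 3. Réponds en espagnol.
Partiendo de la aceleración a(t) = 24·t - 4, tomamos 2 integrales. Integrando la aceleración y usando la condición inicial v(0) = 3, obtenemos v(t) = 12·t^2 - 4·t + 3. La antiderivada de la velocidad, con x(0) = 1, da la posición: x(t) = 4·t^3 - 2·t^2 + 3·t + 1. Tenemos la posición x(t) = 4·t^3 - 2·t^2 + 3·t + 1. Sustituyendo t = 3: x(3) = 100.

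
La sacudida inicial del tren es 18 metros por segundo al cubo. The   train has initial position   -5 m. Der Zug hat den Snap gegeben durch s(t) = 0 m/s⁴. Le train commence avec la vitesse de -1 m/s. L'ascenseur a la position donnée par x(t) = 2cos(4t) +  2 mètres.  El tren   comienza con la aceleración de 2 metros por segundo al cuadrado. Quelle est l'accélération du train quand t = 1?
En partant du snap s(t) = 0, nous prenons 2 primitives. En prenant ∫s(t)dt et en appliquant j(0) = 18, nous trouvons j(t) = 18. En intégrant le jerk et en utilisant la condition initiale a(0) = 2, nous obtenons a(t) = 18·t + 2. Nous avons l'accélération a(t) = 18·t + 2. En substituant t = 1: a(1) = 20.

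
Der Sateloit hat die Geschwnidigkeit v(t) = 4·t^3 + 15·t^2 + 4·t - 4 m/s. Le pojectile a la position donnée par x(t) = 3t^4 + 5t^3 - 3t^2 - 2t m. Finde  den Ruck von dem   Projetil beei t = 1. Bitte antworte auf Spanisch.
Debemos derivar nuestra ecuación de la posición x(t) = 3·t^4 + 5·t^3 - 3·t^2 - 2·t 3 veces. Tomando d/dt de x(t), encontramos v(t) = 12·t^3 + 15·t^2 - 6·t - 2. Derivando la velocidad, obtenemos la aceleración: a(t) = 36·t^2 + 30·t - 6. Derivando la aceleración, obtenemos la sacudida: j(t) = 72·t + 30. Usando j(t) = 72·t + 30 y sustituyendo t = 1, encontramos j = 102.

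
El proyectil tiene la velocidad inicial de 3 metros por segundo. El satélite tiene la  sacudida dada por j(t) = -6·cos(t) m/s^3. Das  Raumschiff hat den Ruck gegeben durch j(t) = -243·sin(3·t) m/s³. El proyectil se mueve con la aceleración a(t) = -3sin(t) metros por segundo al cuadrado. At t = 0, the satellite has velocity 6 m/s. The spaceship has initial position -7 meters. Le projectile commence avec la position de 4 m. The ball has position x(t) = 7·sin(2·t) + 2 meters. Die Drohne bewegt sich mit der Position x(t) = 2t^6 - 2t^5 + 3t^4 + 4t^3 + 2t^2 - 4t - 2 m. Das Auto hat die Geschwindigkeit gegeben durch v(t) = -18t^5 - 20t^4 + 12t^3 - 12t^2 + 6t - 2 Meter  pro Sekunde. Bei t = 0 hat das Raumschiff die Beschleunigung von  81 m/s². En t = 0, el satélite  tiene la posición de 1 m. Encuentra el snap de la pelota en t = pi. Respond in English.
Starting from position x(t) = 7·sin(2·t) + 2, we take 4 derivatives. The derivative of position gives velocity: v(t) = 14·cos(2·t). Differentiating velocity, we get acceleration: a(t) = -28·sin(2·t). The derivative of acceleration gives jerk: j(t) = -56·cos(2·t). Differentiating jerk, we get snap: s(t) = 112·sin(2·t). We have snap s(t) = 112·sin(2·t). Substituting t = pi: s(pi) = 0.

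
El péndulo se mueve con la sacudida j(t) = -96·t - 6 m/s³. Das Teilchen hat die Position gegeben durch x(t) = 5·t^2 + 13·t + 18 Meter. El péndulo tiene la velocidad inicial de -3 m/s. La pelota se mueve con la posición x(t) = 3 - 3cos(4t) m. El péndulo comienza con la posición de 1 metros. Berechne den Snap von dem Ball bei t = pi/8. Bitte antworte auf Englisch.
Starting from position x(t) = 3 - 3·cos(4·t), we take 4 derivatives. Taking d/dt of x(t), we find v(t) = 12·sin(4·t). Taking d/dt of v(t), we find a(t) = 48·cos(4·t). Taking d/dt of a(t), we find j(t) = -192·sin(4·t). Differentiating jerk, we get snap: s(t) = -768·cos(4·t). Using s(t) = -768·cos(4·t) and substituting t = pi/8, we find s = 0.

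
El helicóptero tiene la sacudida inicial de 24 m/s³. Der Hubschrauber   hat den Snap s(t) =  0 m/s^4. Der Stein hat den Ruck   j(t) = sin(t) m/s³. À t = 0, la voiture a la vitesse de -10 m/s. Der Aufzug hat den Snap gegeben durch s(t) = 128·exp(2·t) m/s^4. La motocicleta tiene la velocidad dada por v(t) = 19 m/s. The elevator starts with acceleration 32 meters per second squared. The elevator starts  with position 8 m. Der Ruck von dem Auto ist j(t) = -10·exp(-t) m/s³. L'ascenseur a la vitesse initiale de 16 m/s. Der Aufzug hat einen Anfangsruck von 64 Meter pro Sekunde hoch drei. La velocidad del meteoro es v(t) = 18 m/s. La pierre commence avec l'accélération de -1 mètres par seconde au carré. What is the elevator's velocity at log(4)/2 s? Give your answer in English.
To find the answer, we compute 3 antiderivatives of s(t) = 128·exp(2·t). The integral of snap, with j(0) = 64, gives jerk: j(t) = 64·exp(2·t). Integrating jerk and using the initial condition a(0) = 32, we get a(t) = 32·exp(2·t). The antiderivative of acceleration is velocity. Using v(0) = 16, we get v(t) = 16·exp(2·t). From the given velocity equation v(t) = 16·exp(2·t), we substitute t = log(4)/2 to get v = 64.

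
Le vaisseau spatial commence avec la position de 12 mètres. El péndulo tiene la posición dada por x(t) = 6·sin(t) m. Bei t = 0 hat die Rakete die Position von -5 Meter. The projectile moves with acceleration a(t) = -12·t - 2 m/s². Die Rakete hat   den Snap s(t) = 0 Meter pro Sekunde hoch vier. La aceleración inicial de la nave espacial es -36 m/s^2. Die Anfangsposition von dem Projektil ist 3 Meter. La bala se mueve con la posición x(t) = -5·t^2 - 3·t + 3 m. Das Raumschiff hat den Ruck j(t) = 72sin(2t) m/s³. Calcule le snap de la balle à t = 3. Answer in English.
We must differentiate our position equation x(t) = -5·t^2 - 3·t + 3 4 times. Differentiating position, we get velocity: v(t) = -10·t - 3. The derivative of velocity gives acceleration: a(t) = -10. Differentiating acceleration, we get jerk: j(t) = 0. The derivative of jerk gives snap: s(t) = 0. From the given snap equation s(t) = 0, we substitute t = 3 to get s = 0.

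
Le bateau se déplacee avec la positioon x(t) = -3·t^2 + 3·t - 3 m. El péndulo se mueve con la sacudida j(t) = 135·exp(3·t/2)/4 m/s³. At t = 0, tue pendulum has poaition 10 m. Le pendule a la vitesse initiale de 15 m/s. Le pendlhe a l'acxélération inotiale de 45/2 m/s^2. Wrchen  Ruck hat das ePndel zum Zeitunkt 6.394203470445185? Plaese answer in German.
Aus der Gleichung für den Ruck j(t) = 135·exp(3·t/2)/4, setzen wir t = 6.394203470445185 ein und erhalten j = 493997.444453841.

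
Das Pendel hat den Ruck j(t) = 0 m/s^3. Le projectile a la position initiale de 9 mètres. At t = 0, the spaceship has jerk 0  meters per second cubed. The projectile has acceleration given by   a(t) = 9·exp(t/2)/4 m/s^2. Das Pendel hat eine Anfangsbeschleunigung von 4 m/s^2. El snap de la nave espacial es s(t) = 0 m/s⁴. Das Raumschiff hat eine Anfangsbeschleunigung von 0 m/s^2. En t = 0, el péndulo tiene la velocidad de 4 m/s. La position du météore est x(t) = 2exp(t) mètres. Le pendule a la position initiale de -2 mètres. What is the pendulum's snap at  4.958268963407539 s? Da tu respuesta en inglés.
We must differentiate our jerk equation j(t) = 0 1 time. The derivative of jerk gives snap: s(t) = 0. We have snap s(t) = 0. Substituting t = 4.958268963407539: s(4.958268963407539) = 0.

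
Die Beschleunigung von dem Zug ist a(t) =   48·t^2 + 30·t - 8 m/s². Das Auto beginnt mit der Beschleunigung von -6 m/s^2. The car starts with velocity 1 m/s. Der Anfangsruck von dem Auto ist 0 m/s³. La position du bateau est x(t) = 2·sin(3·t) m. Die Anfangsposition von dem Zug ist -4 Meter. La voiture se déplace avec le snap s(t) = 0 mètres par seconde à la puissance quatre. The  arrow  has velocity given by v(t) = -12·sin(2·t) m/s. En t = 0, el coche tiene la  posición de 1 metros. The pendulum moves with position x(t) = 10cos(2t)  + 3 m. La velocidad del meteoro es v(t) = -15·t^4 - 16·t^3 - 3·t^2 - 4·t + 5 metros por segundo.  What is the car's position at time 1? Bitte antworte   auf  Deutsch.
Um dies zu lösen, müssen wir 4 Integrale unserer Gleichung für den Snap s(t) = 0 finden. Die Stammfunktion von dem Snap, mit j(0) = 0, ergibt den Ruck: j(t) = 0. Das Integral von dem Ruck ist die Beschleunigung. Mit a(0) = -6 erhalten wir a(t) = -6. Durch Integration von der Beschleunigung und Verwendung der Anfangsbedingung v(0) = 1, erhalten wir v(t) = 1 - 6·t. Mit ∫v(t)dt und Anwendung von x(0) = 1, finden wir x(t) = -3·t^2 + t + 1. Mit x(t) = -3·t^2 + t + 1 und Einsetzen von t = 1, finden wir x = -1.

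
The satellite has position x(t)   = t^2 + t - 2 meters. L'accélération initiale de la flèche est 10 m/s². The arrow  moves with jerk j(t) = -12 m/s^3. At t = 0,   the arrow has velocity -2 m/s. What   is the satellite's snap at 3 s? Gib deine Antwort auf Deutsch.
Wir müssen unsere Gleichung für die Position x(t) = t^2 + t - 2 4-mal ableiten. Die Ableitung von der Position ergibt die Geschwindigkeit: v(t) = 2·t + 1. Die Ableitung von der Geschwindigkeit ergibt die Beschleunigung: a(t) = 2. Durch Ableiten von der Beschleunigung erhalten wir den Ruck: j(t) = 0. Die Ableitung von dem Ruck ergibt den Snap: s(t) = 0. Aus der Gleichung für den Snap s(t) = 0, setzen wir t = 3 ein und erhalten s = 0.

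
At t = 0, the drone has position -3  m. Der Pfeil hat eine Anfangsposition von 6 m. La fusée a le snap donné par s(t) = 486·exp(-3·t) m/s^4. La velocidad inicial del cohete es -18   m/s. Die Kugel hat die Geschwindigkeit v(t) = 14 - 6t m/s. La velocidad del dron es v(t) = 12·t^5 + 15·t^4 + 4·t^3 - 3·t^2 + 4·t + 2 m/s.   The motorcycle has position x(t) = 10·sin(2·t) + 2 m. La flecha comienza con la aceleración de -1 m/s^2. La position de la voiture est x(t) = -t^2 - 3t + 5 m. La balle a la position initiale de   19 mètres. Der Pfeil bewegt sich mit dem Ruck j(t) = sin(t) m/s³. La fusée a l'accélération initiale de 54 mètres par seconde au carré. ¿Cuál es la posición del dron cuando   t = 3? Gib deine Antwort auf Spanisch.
Para resolver esto, necesitamos tomar 1 antiderivada de nuestra ecuación de la velocidad v(t) = 12·t^5 + 15·t^4 + 4·t^3 - 3·t^2 + 4·t + 2. Integrando la velocidad y usando la condición inicial x(0) = -3, obtenemos x(t) = 2·t^6 + 3·t^5 + t^4 - t^3 + 2·t^2 + 2·t - 3. Tenemos la posición x(t) = 2·t^6 + 3·t^5 + t^4 - t^3 + 2·t^2 + 2·t - 3. Sustituyendo t = 3: x(3) = 2262.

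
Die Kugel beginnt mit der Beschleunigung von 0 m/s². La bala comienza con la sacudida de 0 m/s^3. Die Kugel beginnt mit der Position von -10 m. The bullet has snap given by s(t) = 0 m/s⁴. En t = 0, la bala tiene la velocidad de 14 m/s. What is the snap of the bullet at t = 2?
From the given snap equation s(t) = 0, we substitute t = 2 to get s = 0.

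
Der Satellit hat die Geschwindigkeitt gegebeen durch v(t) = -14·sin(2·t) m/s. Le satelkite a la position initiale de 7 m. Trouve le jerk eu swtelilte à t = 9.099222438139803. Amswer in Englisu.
We must differentiate our velocity equation v(t) = -14·sin(2·t) 2 times. Differentiating velocity, we get acceleration: a(t) = -28·cos(2·t). The derivative of acceleration gives jerk: j(t) = 56·sin(2·t). We have jerk j(t) = 56·sin(2·t). Substituting t = 9.099222438139803: j(9.099222438139803) = -33.9399489607807.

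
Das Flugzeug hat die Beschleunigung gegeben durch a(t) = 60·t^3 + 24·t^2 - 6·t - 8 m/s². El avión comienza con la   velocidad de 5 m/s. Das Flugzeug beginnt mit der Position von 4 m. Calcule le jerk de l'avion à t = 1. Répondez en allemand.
Wir müssen unsere Gleichung für die Beschleunigung a(t) = 60·t^3 + 24·t^2 - 6·t - 8 1-mal ableiten. Die Ableitung von der Beschleunigung ergibt den Ruck: j(t) = 180·t^2 + 48·t - 6. Wir haben den Ruck j(t) = 180·t^2 + 48·t - 6. Durch Einsetzen von t = 1: j(1) = 222.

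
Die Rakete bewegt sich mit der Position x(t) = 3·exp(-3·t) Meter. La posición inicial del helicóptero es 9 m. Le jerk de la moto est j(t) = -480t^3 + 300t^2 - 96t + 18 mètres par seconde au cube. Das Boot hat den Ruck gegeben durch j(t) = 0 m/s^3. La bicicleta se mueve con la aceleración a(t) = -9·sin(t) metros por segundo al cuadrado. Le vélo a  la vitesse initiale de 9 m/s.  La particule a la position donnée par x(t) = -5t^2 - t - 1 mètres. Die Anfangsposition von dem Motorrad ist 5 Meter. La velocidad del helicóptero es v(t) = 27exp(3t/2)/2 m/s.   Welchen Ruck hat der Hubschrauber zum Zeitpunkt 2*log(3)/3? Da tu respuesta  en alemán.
Wir müssen unsere Gleichung für die Geschwindigkeit v(t) = 27·exp(3·t/2)/2 2-mal ableiten. Mit d/dt von v(t) finden wir a(t) = 81·exp(3·t/2)/4. Mit d/dt von a(t) finden wir j(t) = 243·exp(3·t/2)/8. Aus der Gleichung für den Ruck j(t) = 243·exp(3·t/2)/8, setzen wir t = 2*log(3)/3 ein und erhalten j = 729/8.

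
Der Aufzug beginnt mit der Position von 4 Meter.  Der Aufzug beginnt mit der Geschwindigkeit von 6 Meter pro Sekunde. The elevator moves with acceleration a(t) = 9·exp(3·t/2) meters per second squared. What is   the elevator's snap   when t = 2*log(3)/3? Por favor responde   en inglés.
To solve this, we need to take 2 derivatives of our acceleration equation a(t) = 9·exp(3·t/2). Differentiating acceleration, we get jerk: j(t) = 27·exp(3·t/2)/2. Taking d/dt of j(t), we find s(t) = 81·exp(3·t/2)/4. Using s(t) = 81·exp(3·t/2)/4 and substituting t = 2*log(3)/3, we find s = 243/4.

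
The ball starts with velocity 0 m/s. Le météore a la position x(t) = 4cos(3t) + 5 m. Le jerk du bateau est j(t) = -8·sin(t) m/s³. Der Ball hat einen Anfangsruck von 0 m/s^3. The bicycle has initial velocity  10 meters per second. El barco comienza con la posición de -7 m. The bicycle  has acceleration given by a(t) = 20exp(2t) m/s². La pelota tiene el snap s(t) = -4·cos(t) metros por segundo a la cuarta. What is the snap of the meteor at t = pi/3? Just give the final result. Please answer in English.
s(pi/3) = -324.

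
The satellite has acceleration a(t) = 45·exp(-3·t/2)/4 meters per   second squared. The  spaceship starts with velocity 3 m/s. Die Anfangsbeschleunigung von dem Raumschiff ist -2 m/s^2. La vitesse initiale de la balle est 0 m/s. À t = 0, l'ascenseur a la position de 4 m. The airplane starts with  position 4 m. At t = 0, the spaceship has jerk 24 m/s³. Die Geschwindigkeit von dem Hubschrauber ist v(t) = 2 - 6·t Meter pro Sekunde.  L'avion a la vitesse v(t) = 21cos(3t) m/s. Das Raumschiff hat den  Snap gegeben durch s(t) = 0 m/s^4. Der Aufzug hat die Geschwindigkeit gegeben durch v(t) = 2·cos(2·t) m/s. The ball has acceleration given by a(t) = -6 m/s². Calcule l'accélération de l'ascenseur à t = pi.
Pour résoudre ceci, nous devons prendre 1 dérivée de notre équation de la vitesse v(t) = 2·cos(2·t). La dérivée de la vitesse donne l'accélération: a(t) = -4·sin(2·t). De l'équation de l'accélération a(t) = -4·sin(2·t), nous substituons t = pi pour obtenir a = 0.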